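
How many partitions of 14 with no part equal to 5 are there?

105

There are 105 such partitions.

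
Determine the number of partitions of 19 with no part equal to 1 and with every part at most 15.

102

Direct enumeration gives 102 partitions.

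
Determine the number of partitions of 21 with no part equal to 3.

Enumerating by decreasing first part gives 407 partitions in all.

407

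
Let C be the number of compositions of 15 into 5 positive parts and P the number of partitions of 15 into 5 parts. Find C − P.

Compositions: C(14,4) = 1001.
Partitions of 15 into exactly 5 parts: 30.
Difference: 1001 − 30 = 971.

971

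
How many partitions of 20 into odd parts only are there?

64

A partial list (first 12 by largest part):
1 + 19
3 + 17
1 + 1 + 1 + 17
5 + 15
1 + 1 + 3 + 15
1 + 1 + 1 + 1 + 1 + 15
7 + 13
1 + 1 + 5 + 13
1 + 3 + 3 + 13
1 + 1 + 1 + 1 + 3 + 13
1 + 1 + 1 + 1 + 1 + 1 + 1 + 13
9 + 11
…and 52 more, for 64 total.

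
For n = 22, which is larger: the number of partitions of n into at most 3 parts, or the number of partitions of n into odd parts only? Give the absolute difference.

37

Partitions of 22 into at most 3 parts: 52.
Partitions of 22 into odd parts only: 89.
|52 − 89| = 37.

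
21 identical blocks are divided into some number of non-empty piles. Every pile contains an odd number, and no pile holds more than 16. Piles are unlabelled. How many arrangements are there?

72

Systematic enumeration (by largest part, then next-largest, …) yields 72.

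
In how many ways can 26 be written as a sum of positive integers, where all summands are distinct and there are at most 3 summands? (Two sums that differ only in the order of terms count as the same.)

57

There are too many to list fully; the first 12 (by largest part) are:
26
1 + 25
2 + 24
3 + 23
1 + 2 + 23
4 + 22
1 + 3 + 22
5 + 21
1 + 4 + 21
2 + 3 + 21
6 + 20
1 + 5 + 20
…and 45 more, for 57 total.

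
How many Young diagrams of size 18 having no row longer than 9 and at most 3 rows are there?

12

Listing the qualifying partitions of 18:
9+9
9+8+1
9+7+2
9+6+3
9+5+4
8+8+2
8+7+3
8+6+4
8+5+5
7+7+4
7+6+5
6+6+6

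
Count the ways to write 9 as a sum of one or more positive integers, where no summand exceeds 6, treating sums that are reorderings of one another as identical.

A partial list (first 12 by largest part):
3+6
1+2+6
1+1+1+6
4+5
1+3+5
2+2+5
1+1+2+5
1+1+1+1+5
1+4+4
2+3+4
1+1+3+4
1+2+2+4
…and 14 more, for 26 total.

26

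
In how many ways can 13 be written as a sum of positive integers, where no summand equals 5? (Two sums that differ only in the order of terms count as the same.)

There are 79 such partitions.

79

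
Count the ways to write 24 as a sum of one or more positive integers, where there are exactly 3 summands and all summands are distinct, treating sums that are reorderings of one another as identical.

There are too many to list fully; the first 12 (by largest part) are:
21, 2, 1
20, 3, 1
19, 4, 1
19, 3, 2
18, 5, 1
18, 4, 2
17, 6, 1
17, 5, 2
17, 4, 3
16, 7, 1
16, 6, 2
16, 5, 3
…and 25 more, for 37 total.

37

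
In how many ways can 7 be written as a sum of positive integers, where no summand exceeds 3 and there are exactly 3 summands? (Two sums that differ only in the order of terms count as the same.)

2

Listing the qualifying partitions of 7:
3, 3, 1
3, 2, 2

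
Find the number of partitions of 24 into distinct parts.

122

There are 122 such partitions.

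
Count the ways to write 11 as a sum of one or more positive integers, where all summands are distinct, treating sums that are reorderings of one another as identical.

Enumerating:
11
10 + 1
9 + 2
8 + 3
8 + 2 + 1
7 + 4
7 + 3 + 1
6 + 5
6 + 4 + 1
6 + 3 + 2
5 + 4 + 2
5 + 3 + 2 + 1
That's 12 in total.

12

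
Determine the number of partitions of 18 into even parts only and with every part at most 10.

23

The partitions of 18 that satisfy the conditions:
10 + 8
10 + 6 + 2
10 + 4 + 4
10 + 4 + 2 + 2
10 + 2 + 2 + 2 + 2
8 + 8 + 2
8 + 6 + 4
8 + 6 + 2 + 2
8 + 4 + 4 + 2
8 + 4 + 2 + 2 + 2
8 + 2 + 2 + 2 + 2 + 2
6 + 6 + 6
6 + 6 + 4 + 2
6 + 6 + 2 + 2 + 2
6 + 4 + 4 + 4
6 + 4 + 4 + 2 + 2
6 + 4 + 2 + 2 + 2 + 2
6 + 2 + 2 + 2 + 2 + 2 + 2
4 + 4 + 4 + 4 + 2
4 + 4 + 4 + 2 + 2 + 2
4 + 4 + 2 + 2 + 2 + 2 + 2
4 + 2 + 2 + 2 + 2 + 2 + 2 + 2
2 + 2 + 2 + 2 + 2 + 2 + 2 + 2 + 2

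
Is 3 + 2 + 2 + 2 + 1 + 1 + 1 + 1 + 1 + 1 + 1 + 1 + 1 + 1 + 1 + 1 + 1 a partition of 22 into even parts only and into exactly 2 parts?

No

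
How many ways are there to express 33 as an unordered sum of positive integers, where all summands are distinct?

Direct enumeration gives 448 partitions.

448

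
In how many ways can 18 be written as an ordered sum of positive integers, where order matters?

The number of compositions of n is 2^(n−1); here 2^17 = 131072.

131072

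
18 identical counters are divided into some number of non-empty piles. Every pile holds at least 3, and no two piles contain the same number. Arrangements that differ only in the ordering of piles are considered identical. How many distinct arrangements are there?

15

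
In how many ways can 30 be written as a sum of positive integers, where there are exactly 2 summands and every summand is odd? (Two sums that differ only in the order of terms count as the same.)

8

Listing the qualifying partitions of 30:
29,1
27,3
25,5
23,7
21,9
19,11
17,13
15,15
That's 8 in total.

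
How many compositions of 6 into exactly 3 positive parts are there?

10

A composition of 6 into 3 positive parts is chosen by placing 2 dividers among the 5 gaps between 6 units: C(5,2) = 10.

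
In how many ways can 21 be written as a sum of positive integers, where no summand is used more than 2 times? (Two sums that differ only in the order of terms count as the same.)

243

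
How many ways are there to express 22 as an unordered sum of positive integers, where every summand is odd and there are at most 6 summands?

There are too many to list fully; the first 12 (by largest part) are:
21, 1
19, 3
19, 1, 1, 1
17, 5
17, 3, 1, 1
17, 1, 1, 1, 1, 1
15, 7
15, 5, 1, 1
15, 3, 3, 1
15, 3, 1, 1, 1, 1
13, 9
13, 7, 1, 1
…and 32 more, for 44 total.

44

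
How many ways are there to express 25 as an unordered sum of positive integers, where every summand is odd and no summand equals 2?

Enumerating by decreasing first part gives 142 partitions in all.

142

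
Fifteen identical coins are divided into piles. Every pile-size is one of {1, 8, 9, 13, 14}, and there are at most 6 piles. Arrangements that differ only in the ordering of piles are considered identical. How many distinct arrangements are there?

2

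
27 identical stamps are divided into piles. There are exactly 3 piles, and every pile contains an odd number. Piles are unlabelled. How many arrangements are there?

19

The partitions of 27 that satisfy the conditions:
25 + 1 + 1
23 + 3 + 1
21 + 5 + 1
21 + 3 + 3
19 + 7 + 1
19 + 5 + 3
17 + 9 + 1
17 + 7 + 3
17 + 5 + 5
15 + 11 + 1
15 + 9 + 3
15 + 7 + 5
13 + 13 + 1
13 + 11 + 3
13 + 9 + 5
13 + 7 + 7
11 + 11 + 5
11 + 9 + 7
9 + 9 + 9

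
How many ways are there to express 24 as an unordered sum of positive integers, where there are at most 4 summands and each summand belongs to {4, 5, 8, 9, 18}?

3

The partitions of 24 that satisfy the conditions:
9+5+5+5
8+8+8
8+8+4+4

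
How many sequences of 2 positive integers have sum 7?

6

Place 1 bars in the 6 internal gaps of a row of 7 dots: C(6,1) = 6.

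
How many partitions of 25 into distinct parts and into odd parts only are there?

12

The partitions of 25 that satisfy the conditions:
25
21+3+1
19+5+1
17+7+1
17+5+3
15+9+1
15+7+3
13+11+1
13+9+3
13+7+5
11+9+5
9+7+5+3+1
That's 12 in total.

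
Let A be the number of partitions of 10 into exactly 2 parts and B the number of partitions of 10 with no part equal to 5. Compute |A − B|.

Partitions of 10 into exactly 2 parts: 5.
Partitions of 10 with no part equal to 5: 35.
|5 − 35| = 30.

30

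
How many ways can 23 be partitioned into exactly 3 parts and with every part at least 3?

24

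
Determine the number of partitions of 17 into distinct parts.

38

There are too many to list fully; the first 12 (by largest part) are:
17
16, 1
15, 2
14, 3
14, 2, 1
13, 4
13, 3, 1
12, 5
12, 4, 1
12, 3, 2
11, 6
11, 5, 1
…and 26 more, for 38 total.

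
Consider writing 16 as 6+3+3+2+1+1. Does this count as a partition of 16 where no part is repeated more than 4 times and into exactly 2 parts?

No

The parts sum to 16, and the condition 'there are exactly 2 summands' is violated.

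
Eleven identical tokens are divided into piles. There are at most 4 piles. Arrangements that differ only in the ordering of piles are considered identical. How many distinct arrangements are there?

A partial list (first 12 by largest part):
11
10+1
9+2
9+1+1
8+3
8+2+1
8+1+1+1
7+4
7+3+1
7+2+2
7+2+1+1
6+5
…and 15 more, for 27 total.

27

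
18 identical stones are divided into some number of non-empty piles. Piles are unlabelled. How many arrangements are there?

385

Direct enumeration gives 385 partitions.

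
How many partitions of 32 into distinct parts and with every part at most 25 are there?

376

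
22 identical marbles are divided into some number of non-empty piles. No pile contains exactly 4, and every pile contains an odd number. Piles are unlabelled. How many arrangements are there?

89

Direct enumeration gives 89 partitions.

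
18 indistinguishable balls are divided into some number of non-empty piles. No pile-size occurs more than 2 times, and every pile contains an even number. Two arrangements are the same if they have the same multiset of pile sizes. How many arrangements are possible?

Listing the qualifying partitions of 18:
18
16, 2
14, 4
14, 2, 2
12, 6
12, 4, 2
10, 8
10, 6, 2
10, 4, 4
10, 4, 2, 2
8, 8, 2
8, 6, 4
8, 6, 2, 2
8, 4, 4, 2
6, 6, 4, 2
6, 4, 4, 2, 2

16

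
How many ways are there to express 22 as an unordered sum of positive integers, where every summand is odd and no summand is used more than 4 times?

A partial list (first 12 by largest part):
1,21
3,19
1,1,1,19
5,17
1,1,3,17
7,15
1,1,5,15
1,3,3,15
1,1,1,1,3,15
9,13
1,1,7,13
1,3,5,13
…and 35 more, for 47 total.

47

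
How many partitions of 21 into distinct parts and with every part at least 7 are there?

Enumerating:
21
7 + 14
8 + 13
9 + 12
10 + 11

5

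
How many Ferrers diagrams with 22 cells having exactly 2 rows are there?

11

The partitions of 22 that satisfy the conditions:
21,1
20,2
19,3
18,4
17,5
16,6
15,7
14,8
13,9
12,10
11,11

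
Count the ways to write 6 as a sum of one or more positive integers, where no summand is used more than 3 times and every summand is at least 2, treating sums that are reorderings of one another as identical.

Listing the qualifying partitions of 6:
6
4,2
3,3
2,2,2

4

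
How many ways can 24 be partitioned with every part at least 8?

Listing the qualifying partitions of 24:
24
16 + 8
15 + 9
14 + 10
13 + 11
12 + 12
8 + 8 + 8
Counting gives 7.

7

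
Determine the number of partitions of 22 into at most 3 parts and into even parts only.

16

The partitions of 22 that satisfy the conditions:
22
20 + 2
18 + 4
18 + 2 + 2
16 + 6
16 + 4 + 2
14 + 8
14 + 6 + 2
14 + 4 + 4
12 + 10
12 + 8 + 2
12 + 6 + 4
10 + 10 + 2
10 + 8 + 4
10 + 6 + 6
8 + 8 + 6
Counting gives 16.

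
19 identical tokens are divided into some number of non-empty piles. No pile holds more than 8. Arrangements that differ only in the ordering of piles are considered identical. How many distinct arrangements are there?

352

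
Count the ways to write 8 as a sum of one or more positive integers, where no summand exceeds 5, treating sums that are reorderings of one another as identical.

Listing the qualifying partitions of 8:
3+5
1+2+5
1+1+1+5
4+4
1+3+4
2+2+4
1+1+2+4
1+1+1+1+4
2+3+3
1+1+3+3
1+2+2+3
1+1+1+2+3
1+1+1+1+1+3
2+2+2+2
1+1+2+2+2
1+1+1+1+2+2
1+1+1+1+1+1+2
1+1+1+1+1+1+1+1

18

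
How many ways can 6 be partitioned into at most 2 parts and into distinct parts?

3

They are:
6
5, 1
4, 2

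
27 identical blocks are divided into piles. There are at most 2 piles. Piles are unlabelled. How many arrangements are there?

14

They are:
27
1, 26
2, 25
3, 24
4, 23
5, 22
6, 21
7, 20
8, 19
9, 18
10, 17
11, 16
12, 15
13, 14
Counting gives 14.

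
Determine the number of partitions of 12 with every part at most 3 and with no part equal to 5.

They are:
3+3+3+3
3+3+3+2+1
3+3+3+1+1+1
3+3+2+2+2
3+3+2+2+1+1
3+3+2+1+1+1+1
3+3+1+1+1+1+1+1
3+2+2+2+2+1
3+2+2+2+1+1+1
3+2+2+1+1+1+1+1
3+2+1+1+1+1+1+1+1
3+1+1+1+1+1+1+1+1+1
2+2+2+2+2+2
2+2+2+2+2+1+1
2+2+2+2+1+1+1+1
2+2+2+1+1+1+1+1+1
2+2+1+1+1+1+1+1+1+1
2+1+1+1+1+1+1+1+1+1+1
1+1+1+1+1+1+1+1+1+1+1+1
That's 19 in total.

19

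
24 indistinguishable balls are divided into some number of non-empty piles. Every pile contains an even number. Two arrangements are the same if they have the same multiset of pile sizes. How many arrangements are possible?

Enumerating by decreasing first part gives 77 partitions in all.

77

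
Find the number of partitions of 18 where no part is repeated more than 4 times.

262

Enumerating by decreasing first part gives 262 partitions in all.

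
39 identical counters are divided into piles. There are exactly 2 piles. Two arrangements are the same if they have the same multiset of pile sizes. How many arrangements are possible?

19

Listing the qualifying partitions of 39:
38 + 1
37 + 2
36 + 3
35 + 4
34 + 5
33 + 6
32 + 7
31 + 8
30 + 9
29 + 10
28 + 11
27 + 12
26 + 13
25 + 14
24 + 15
23 + 16
22 + 17
21 + 18
20 + 19
Counting gives 19.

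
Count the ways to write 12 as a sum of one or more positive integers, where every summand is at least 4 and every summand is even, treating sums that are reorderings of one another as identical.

The partitions of 12 that satisfy the conditions:
12
8+4
6+6
4+4+4

4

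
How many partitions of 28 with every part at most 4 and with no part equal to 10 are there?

249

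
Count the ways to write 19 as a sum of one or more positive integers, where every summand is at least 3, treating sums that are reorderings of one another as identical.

39

There are too many to list fully; the first 12 (by largest part) are:
19
16,3
15,4
14,5
13,6
13,3,3
12,7
12,4,3
11,8
11,5,3
11,4,4
10,9
…and 27 more, for 39 total.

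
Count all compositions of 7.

Each of the 6 gaps between 7 units is either a break or not: 2^6 = 64.

64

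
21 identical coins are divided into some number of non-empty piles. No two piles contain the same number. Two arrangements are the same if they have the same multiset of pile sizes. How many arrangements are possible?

76

Direct enumeration gives 76 partitions.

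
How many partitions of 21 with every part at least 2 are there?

Counting exhaustively, 165 partitions satisfy the conditions.

165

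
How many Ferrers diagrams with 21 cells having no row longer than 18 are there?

A full systematic count gives 788.

788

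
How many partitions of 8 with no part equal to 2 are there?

11

Listing the qualifying partitions of 8:
8
7, 1
6, 1, 1
5, 3
5, 1, 1, 1
4, 4
4, 3, 1
4, 1, 1, 1, 1
3, 3, 1, 1
3, 1, 1, 1, 1, 1
1, 1, 1, 1, 1, 1, 1, 1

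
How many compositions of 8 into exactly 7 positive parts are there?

7

Place 6 bars in the 7 internal gaps of a row of 8 dots: C(7,6) = 7.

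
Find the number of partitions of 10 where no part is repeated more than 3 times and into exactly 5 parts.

5

They are:
5,2,1,1,1
4,3,1,1,1
4,2,2,1,1
3,3,2,1,1
3,2,2,2,1
That's 5 in total.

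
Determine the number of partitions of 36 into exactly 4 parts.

351

Enumerating by decreasing first part gives 351 partitions in all.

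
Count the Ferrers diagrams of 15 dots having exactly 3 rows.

19

Enumerating:
1+1+13
1+2+12
1+3+11
2+2+11
1+4+10
2+3+10
1+5+9
2+4+9
3+3+9
1+6+8
2+5+8
3+4+8
1+7+7
2+6+7
3+5+7
4+4+7
3+6+6
4+5+6
5+5+5
That's 19 in total.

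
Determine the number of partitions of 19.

490

Direct enumeration gives 490 partitions.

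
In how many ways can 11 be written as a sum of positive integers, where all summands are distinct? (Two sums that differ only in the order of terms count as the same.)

12

Listing the qualifying partitions of 11:
11
10+1
9+2
8+3
8+2+1
7+4
7+3+1
6+5
6+4+1
6+3+2
5+4+2
5+3+2+1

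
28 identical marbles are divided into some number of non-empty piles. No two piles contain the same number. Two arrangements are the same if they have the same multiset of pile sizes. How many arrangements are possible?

Direct enumeration gives 222 partitions.

222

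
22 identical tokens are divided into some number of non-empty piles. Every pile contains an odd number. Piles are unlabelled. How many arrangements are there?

89

Enumerating by decreasing first part gives 89 partitions in all.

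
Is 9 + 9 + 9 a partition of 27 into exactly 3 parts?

Yes

The parts sum to 27, and the condition 'there are exactly 3 summands' holds.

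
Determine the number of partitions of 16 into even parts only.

The partitions of 16 that satisfy the conditions:
16
2, 14
4, 12
2, 2, 12
6, 10
2, 4, 10
2, 2, 2, 10
8, 8
2, 6, 8
4, 4, 8
2, 2, 4, 8
2, 2, 2, 2, 8
4, 6, 6
2, 2, 6, 6
2, 4, 4, 6
2, 2, 2, 4, 6
2, 2, 2, 2, 2, 6
4, 4, 4, 4
2, 2, 4, 4, 4
2, 2, 2, 2, 4, 4
2, 2, 2, 2, 2, 2, 4
2, 2, 2, 2, 2, 2, 2, 2

22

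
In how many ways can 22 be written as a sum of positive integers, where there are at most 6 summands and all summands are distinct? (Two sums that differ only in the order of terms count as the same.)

89

Counting exhaustively, 89 partitions satisfy the conditions.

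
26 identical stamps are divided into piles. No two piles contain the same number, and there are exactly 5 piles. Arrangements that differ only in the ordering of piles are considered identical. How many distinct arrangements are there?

37

A partial list (first 12 by largest part):
16 + 4 + 3 + 2 + 1
15 + 5 + 3 + 2 + 1
14 + 6 + 3 + 2 + 1
14 + 5 + 4 + 2 + 1
13 + 7 + 3 + 2 + 1
13 + 6 + 4 + 2 + 1
13 + 5 + 4 + 3 + 1
12 + 8 + 3 + 2 + 1
12 + 7 + 4 + 2 + 1
12 + 6 + 5 + 2 + 1
12 + 6 + 4 + 3 + 1
12 + 5 + 4 + 3 + 2
…and 25 more, for 37 total.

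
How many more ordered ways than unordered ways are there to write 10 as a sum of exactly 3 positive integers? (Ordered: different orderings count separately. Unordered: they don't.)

Ordered (compositions into 3 parts): C(9,2) = 36.
Unordered (partitions into 3 parts): 8.
Difference: 36 − 8 = 28.

28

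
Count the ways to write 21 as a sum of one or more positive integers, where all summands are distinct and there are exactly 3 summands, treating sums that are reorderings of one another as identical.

27

There are too many to list fully; the first 12 (by largest part) are:
18,2,1
17,3,1
16,4,1
16,3,2
15,5,1
15,4,2
14,6,1
14,5,2
14,4,3
13,7,1
13,6,2
13,5,3
…and 15 more, for 27 total.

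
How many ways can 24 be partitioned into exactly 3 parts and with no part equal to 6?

39

A partial list (first 12 by largest part):
1 + 1 + 22
1 + 2 + 21
1 + 3 + 20
2 + 2 + 20
1 + 4 + 19
2 + 3 + 19
1 + 5 + 18
2 + 4 + 18
3 + 3 + 18
2 + 5 + 17
3 + 4 + 17
1 + 7 + 16
…and 27 more, for 39 total.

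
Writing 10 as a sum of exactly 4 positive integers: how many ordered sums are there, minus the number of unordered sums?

75

Compositions: C(9,3) = 84.
Partitions of 10 into exactly 4 parts: 9.
Difference: 84 − 9 = 75.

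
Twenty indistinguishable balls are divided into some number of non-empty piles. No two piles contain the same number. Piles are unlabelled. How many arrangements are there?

64

A partial list (first 12 by largest part):
20
19,1
18,2
17,3
17,2,1
16,4
16,3,1
15,5
15,4,1
15,3,2
14,6
14,5,1
…and 52 more, for 64 total.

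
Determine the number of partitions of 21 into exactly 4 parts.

Direct enumeration gives 72 partitions.

72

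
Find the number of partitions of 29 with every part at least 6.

A partial list (first 12 by largest part):
29
23 + 6
22 + 7
21 + 8
20 + 9
19 + 10
18 + 11
17 + 12
17 + 6 + 6
16 + 13
16 + 7 + 6
15 + 14
…and 20 more, for 32 total.

32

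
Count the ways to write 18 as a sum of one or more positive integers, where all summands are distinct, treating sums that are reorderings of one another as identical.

A partial list (first 12 by largest part):
18
17, 1
16, 2
15, 3
15, 2, 1
14, 4
14, 3, 1
13, 5
13, 4, 1
13, 3, 2
12, 6
12, 5, 1
…and 34 more, for 46 total.

46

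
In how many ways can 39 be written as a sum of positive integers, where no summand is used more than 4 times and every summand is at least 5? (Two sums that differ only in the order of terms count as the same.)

Counting exhaustively, 267 partitions satisfy the conditions.

267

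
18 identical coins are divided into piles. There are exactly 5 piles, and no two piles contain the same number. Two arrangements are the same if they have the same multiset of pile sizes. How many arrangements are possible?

3

They are:
8, 4, 3, 2, 1
7, 5, 3, 2, 1
6, 5, 4, 2, 1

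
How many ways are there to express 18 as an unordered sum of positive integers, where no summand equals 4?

A full systematic count gives 250.

250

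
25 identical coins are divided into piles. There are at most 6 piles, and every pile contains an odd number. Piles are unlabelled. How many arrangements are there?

A partial list (first 12 by largest part):
25
23, 1, 1
21, 3, 1
21, 1, 1, 1, 1
19, 5, 1
19, 3, 3
19, 3, 1, 1, 1
17, 7, 1
17, 5, 3
17, 5, 1, 1, 1
17, 3, 3, 1, 1
15, 9, 1
…and 35 more, for 47 total.

47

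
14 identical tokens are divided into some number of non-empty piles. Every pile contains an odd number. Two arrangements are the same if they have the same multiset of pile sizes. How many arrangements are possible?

22

Listing the qualifying partitions of 14:
1+13
3+11
1+1+1+11
5+9
1+1+3+9
1+1+1+1+1+9
7+7
1+1+5+7
1+3+3+7
1+1+1+1+3+7
1+1+1+1+1+1+1+7
1+3+5+5
1+1+1+1+5+5
3+3+3+5
1+1+1+3+3+5
1+1+1+1+1+1+3+5
1+1+1+1+1+1+1+1+1+5
1+1+3+3+3+3
1+1+1+1+1+3+3+3
1+1+1+1+1+1+1+1+3+3
1+1+1+1+1+1+1+1+1+1+1+3
1+1+1+1+1+1+1+1+1+1+1+1+1+1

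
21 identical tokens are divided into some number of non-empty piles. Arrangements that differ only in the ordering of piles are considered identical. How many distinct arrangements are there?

Enumerating by decreasing first part gives 792 partitions in all.

792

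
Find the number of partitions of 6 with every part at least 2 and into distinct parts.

Enumerating:
6
4 + 2

2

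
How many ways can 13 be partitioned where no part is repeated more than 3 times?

A partial list (first 12 by largest part):
13
12+1
11+2
11+1+1
10+3
10+2+1
10+1+1+1
9+4
9+3+1
9+2+2
9+2+1+1
8+5
…and 52 more, for 64 total.

64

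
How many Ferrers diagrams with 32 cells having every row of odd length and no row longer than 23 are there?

379

Enumerating by decreasing first part gives 379 partitions in all.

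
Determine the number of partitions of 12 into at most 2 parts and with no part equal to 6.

The partitions of 12 that satisfy the conditions:
12
1,11
2,10
3,9
4,8
5,7

6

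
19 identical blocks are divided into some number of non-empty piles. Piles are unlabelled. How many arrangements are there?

490

There are 490 such partitions.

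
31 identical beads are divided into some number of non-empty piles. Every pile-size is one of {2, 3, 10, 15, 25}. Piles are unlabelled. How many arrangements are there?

18

Listing the qualifying partitions of 31:
25 + 3 + 3
25 + 2 + 2 + 2
15 + 10 + 3 + 3
15 + 10 + 2 + 2 + 2
15 + 3 + 3 + 3 + 3 + 2 + 2
15 + 3 + 3 + 2 + 2 + 2 + 2 + 2
15 + 2 + 2 + 2 + 2 + 2 + 2 + 2 + 2
10 + 10 + 3 + 3 + 3 + 2
10 + 10 + 3 + 2 + 2 + 2 + 2
10 + 3 + 3 + 3 + 3 + 3 + 3 + 3
10 + 3 + 3 + 3 + 3 + 3 + 2 + 2 + 2
10 + 3 + 3 + 3 + 2 + 2 + 2 + 2 + 2 + 2
10 + 3 + 2 + 2 + 2 + 2 + 2 + 2 + 2 + 2 + 2
3 + 3 + 3 + 3 + 3 + 3 + 3 + 3 + 3 + 2 + 2
3 + 3 + 3 + 3 + 3 + 3 + 3 + 2 + 2 + 2 + 2 + 2
3 + 3 + 3 + 3 + 3 + 2 + 2 + 2 + 2 + 2 + 2 + 2 + 2
3 + 3 + 3 + 2 + 2 + 2 + 2 + 2 + 2 + 2 + 2 + 2 + 2 + 2
3 + 2 + 2 + 2 + 2 + 2 + 2 + 2 + 2 + 2 + 2 + 2 + 2 + 2 + 2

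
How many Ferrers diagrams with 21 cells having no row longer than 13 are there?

747

Enumerating by decreasing first part gives 747 partitions in all.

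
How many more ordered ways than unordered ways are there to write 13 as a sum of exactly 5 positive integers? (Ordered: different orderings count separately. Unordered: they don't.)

Ordered (compositions into 5 parts): C(12,4) = 495.
Partitions of 13 into exactly 5 parts: 18.
Difference: 495 − 18 = 477.

477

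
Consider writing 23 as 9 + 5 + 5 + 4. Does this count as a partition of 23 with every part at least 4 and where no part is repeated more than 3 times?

Yes

The parts sum to 23, and the condition 'every summand is at least 4' holds; the condition 'no summand is used more than 3 times' holds.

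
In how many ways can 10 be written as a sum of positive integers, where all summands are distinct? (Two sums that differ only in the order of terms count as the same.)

10

They are:
10
9, 1
8, 2
7, 3
7, 2, 1
6, 4
6, 3, 1
5, 4, 1
5, 3, 2
4, 3, 2, 1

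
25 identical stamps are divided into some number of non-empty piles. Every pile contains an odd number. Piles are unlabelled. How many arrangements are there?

A full systematic count gives 142.

142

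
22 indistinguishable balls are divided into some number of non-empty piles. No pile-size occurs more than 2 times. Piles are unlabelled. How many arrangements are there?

297

There are 297 such partitions.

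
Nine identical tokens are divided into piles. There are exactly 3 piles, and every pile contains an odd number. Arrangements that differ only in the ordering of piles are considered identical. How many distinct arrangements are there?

Listing the qualifying partitions of 9:
7+1+1
5+3+1
3+3+3
Counting gives 3.

3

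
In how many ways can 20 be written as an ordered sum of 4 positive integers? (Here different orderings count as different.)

969

Equivalently, choose which 3 of the 19 gaps become plus signs: C(19,3) = 969.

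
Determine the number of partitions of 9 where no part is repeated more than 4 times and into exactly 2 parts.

4

Listing the qualifying partitions of 9:
1,8
2,7
3,6
4,5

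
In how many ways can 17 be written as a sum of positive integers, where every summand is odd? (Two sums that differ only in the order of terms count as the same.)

There are too many to list fully; the first 12 (by largest part) are:
17
1,1,15
1,3,13
1,1,1,1,13
1,5,11
3,3,11
1,1,1,3,11
1,1,1,1,1,1,11
1,7,9
3,5,9
1,1,1,5,9
1,1,3,3,9
…and 26 more, for 38 total.

38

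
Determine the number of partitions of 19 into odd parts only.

54

A partial list (first 12 by largest part):
19
17+1+1
15+3+1
15+1+1+1+1
13+5+1
13+3+3
13+3+1+1+1
13+1+1+1+1+1+1
11+7+1
11+5+3
11+5+1+1+1
11+3+3+1+1
…and 42 more, for 54 total.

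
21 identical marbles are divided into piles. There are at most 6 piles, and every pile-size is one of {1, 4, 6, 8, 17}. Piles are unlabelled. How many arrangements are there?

9

They are:
17 + 4
17 + 1 + 1 + 1 + 1
8 + 8 + 4 + 1
8 + 6 + 6 + 1
8 + 6 + 4 + 1 + 1 + 1
8 + 4 + 4 + 4 + 1
6 + 6 + 6 + 1 + 1 + 1
6 + 6 + 4 + 4 + 1
4 + 4 + 4 + 4 + 4 + 1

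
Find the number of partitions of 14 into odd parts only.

22

Listing the qualifying partitions of 14:
13+1
11+3
11+1+1+1
9+5
9+3+1+1
9+1+1+1+1+1
7+7
7+5+1+1
7+3+3+1
7+3+1+1+1+1
7+1+1+1+1+1+1+1
5+5+3+1
5+5+1+1+1+1
5+3+3+3
5+3+3+1+1+1
5+3+1+1+1+1+1+1
5+1+1+1+1+1+1+1+1+1
3+3+3+3+1+1
3+3+3+1+1+1+1+1
3+3+1+1+1+1+1+1+1+1
3+1+1+1+1+1+1+1+1+1+1+1
1+1+1+1+1+1+1+1+1+1+1+1+1+1
Counting gives 22.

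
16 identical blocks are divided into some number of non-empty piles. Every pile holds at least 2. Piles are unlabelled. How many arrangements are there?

55

There are too many to list fully; the first 12 (by largest part) are:
16
14,2
13,3
12,4
12,2,2
11,5
11,3,2
10,6
10,4,2
10,3,3
10,2,2,2
9,7
…and 43 more, for 55 total.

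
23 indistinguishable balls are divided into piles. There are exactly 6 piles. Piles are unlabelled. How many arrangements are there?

Counting exhaustively, 163 partitions satisfy the conditions.

163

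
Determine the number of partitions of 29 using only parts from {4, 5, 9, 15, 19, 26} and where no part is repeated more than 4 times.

Listing the qualifying partitions of 29:
5, 5, 19
5, 9, 15
4, 5, 5, 15
5, 5, 5, 5, 9

4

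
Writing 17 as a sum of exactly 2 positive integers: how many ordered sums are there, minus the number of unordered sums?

Ordered (compositions into 2 parts): C(16,1) = 16.
Partitions of 17 into exactly 2 parts: 8.
Difference: 16 − 8 = 8.

8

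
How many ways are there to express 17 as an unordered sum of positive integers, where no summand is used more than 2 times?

Counting exhaustively, 108 partitions satisfy the conditions.

108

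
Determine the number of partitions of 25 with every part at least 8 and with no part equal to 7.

The partitions of 25 that satisfy the conditions:
25
8+17
9+16
10+15
11+14
12+13
8+8+9

7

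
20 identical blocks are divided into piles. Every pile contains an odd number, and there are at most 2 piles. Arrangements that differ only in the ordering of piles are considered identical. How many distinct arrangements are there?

Listing the qualifying partitions of 20:
19 + 1
17 + 3
15 + 5
13 + 7
11 + 9

5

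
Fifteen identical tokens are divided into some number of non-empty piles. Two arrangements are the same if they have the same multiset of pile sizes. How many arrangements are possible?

Systematic enumeration (by largest part, then next-largest, …) yields 176.

176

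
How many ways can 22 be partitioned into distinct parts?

89

Systematic enumeration (by largest part, then next-largest, …) yields 89.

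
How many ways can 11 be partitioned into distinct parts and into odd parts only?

Listing the qualifying partitions of 11:
11
1 + 3 + 7
Counting gives 2.

2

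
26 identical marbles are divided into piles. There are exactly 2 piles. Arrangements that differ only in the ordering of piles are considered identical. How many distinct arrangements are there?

13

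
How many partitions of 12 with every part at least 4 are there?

Enumerating:
12
8, 4
7, 5
6, 6
4, 4, 4
That's 5 in total.

5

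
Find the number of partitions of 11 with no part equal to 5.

A partial list (first 12 by largest part):
11
10 + 1
9 + 2
9 + 1 + 1
8 + 3
8 + 2 + 1
8 + 1 + 1 + 1
7 + 4
7 + 3 + 1
7 + 2 + 2
7 + 2 + 1 + 1
7 + 1 + 1 + 1 + 1
…and 33 more, for 45 total.

45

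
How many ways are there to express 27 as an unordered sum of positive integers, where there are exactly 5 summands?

255

Direct enumeration gives 255 partitions.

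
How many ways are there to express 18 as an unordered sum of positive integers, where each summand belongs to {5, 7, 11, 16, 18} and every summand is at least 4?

Listing the qualifying partitions of 18:
18
7 + 11
Counting gives 2.

2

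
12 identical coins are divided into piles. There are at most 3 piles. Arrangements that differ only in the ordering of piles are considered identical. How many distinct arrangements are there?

19

They are:
12
11+1
10+2
10+1+1
9+3
9+2+1
8+4
8+3+1
8+2+2
7+5
7+4+1
7+3+2
6+6
6+5+1
6+4+2
6+3+3
5+5+2
5+4+3
4+4+4
That's 19 in total.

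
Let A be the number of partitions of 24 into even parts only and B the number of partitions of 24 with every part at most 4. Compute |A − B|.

Partitions of 24 into even parts only: 77.
Partitions of 24 with every part at most 4: 169.
|77 − 169| = 92.

92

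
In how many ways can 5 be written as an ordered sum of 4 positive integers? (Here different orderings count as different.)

Place 3 bars in the 4 internal gaps of a row of 5 dots: C(4,3) = 4.

4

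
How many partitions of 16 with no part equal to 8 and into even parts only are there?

Enumerating:
16
14 + 2
12 + 4
12 + 2 + 2
10 + 6
10 + 4 + 2
10 + 2 + 2 + 2
6 + 6 + 4
6 + 6 + 2 + 2
6 + 4 + 4 + 2
6 + 4 + 2 + 2 + 2
6 + 2 + 2 + 2 + 2 + 2
4 + 4 + 4 + 4
4 + 4 + 4 + 2 + 2
4 + 4 + 2 + 2 + 2 + 2
4 + 2 + 2 + 2 + 2 + 2 + 2
2 + 2 + 2 + 2 + 2 + 2 + 2 + 2
That's 17 in total.

17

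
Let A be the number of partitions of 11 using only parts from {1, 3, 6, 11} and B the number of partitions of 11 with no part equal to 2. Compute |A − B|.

19

Partitions of 11 using only parts from {1, 3, 6, 11}: 7.
Partitions of 11 with no part equal to 2: 26.
|7 − 26| = 19.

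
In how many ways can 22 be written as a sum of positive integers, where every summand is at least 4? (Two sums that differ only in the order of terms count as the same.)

There are too many to list fully; the first 12 (by largest part) are:
22
18+4
17+5
16+6
15+7
14+8
14+4+4
13+9
13+5+4
12+10
12+6+4
12+5+5
…and 22 more, for 34 total.

34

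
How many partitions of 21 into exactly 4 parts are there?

72

Counting exhaustively, 72 partitions satisfy the conditions.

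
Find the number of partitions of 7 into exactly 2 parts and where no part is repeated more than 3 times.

3

They are:
6 + 1
5 + 2
4 + 3
That's 3 in total.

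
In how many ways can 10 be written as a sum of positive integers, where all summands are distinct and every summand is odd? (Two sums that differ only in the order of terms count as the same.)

They are:
9, 1
7, 3
Counting gives 2.

2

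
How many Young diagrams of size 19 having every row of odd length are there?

54

A partial list (first 12 by largest part):
19
17, 1, 1
15, 3, 1
15, 1, 1, 1, 1
13, 5, 1
13, 3, 3
13, 3, 1, 1, 1
13, 1, 1, 1, 1, 1, 1
11, 7, 1
11, 5, 3
11, 5, 1, 1, 1
11, 3, 3, 1, 1
…and 42 more, for 54 total.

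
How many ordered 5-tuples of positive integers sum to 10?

Place 4 bars in the 9 internal gaps of a row of 10 dots: C(9,4) = 126.

126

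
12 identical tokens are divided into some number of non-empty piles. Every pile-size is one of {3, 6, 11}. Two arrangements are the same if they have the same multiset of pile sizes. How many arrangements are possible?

They are:
6,6
3,3,6
3,3,3,3

3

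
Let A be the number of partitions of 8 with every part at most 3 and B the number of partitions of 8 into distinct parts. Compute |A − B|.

4

Partitions of 8 with every part at most 3: 10.
Partitions of 8 into distinct parts: 6.
|10 − 6| = 4.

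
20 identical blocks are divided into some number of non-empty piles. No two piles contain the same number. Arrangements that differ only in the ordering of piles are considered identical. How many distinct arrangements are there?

There are too many to list fully; the first 12 (by largest part) are:
20
1+19
2+18
3+17
1+2+17
4+16
1+3+16
5+15
1+4+15
2+3+15
6+14
1+5+14
…and 52 more, for 64 total.

64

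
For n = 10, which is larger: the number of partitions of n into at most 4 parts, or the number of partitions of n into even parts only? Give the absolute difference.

16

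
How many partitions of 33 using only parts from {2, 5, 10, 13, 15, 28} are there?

Enumerating:
28,5
15,13,5
15,10,2,2,2,2
15,5,5,2,2,2,2
15,2,2,2,2,2,2,2,2,2
13,13,5,2
13,10,10
13,10,5,5
13,10,2,2,2,2,2
13,5,5,5,5
13,5,5,2,2,2,2,2
13,2,2,2,2,2,2,2,2,2,2
10,10,5,2,2,2,2
10,5,5,5,2,2,2,2
10,5,2,2,2,2,2,2,2,2,2
5,5,5,5,5,2,2,2,2
5,5,5,2,2,2,2,2,2,2,2,2
5,2,2,2,2,2,2,2,2,2,2,2,2,2,2
Counting gives 18.

18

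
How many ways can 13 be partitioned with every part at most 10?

Counting exhaustively, 97 partitions satisfy the conditions.

97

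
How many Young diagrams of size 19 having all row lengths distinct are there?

There are too many to list fully; the first 12 (by largest part) are:
19
18,1
17,2
16,3
16,2,1
15,4
15,3,1
14,5
14,4,1
14,3,2
13,6
13,5,1
…and 42 more, for 54 total.

54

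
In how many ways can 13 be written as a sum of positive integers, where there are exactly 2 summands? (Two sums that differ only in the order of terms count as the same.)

Listing the qualifying partitions of 13:
12+1
11+2
10+3
9+4
8+5
7+6

6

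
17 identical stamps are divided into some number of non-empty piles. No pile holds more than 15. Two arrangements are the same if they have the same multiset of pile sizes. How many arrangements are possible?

A full systematic count gives 295.

295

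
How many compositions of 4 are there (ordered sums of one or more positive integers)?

8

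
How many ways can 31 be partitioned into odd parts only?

340

Counting exhaustively, 340 partitions satisfy the conditions.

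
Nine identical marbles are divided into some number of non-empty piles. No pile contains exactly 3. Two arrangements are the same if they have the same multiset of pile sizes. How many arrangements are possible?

19

They are:
9
1+8
2+7
1+1+7
1+2+6
1+1+1+6
4+5
2+2+5
1+1+2+5
1+1+1+1+5
1+4+4
1+2+2+4
1+1+1+2+4
1+1+1+1+1+4
1+2+2+2+2
1+1+1+2+2+2
1+1+1+1+1+2+2
1+1+1+1+1+1+1+2
1+1+1+1+1+1+1+1+1
Counting gives 19.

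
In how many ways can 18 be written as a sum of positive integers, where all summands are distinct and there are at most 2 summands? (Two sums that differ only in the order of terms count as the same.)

9

The partitions of 18 that satisfy the conditions:
18
17 + 1
16 + 2
15 + 3
14 + 4
13 + 5
12 + 6
11 + 7
10 + 8
That's 9 in total.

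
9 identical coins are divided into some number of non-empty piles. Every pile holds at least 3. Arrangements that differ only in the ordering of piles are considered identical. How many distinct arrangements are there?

They are:
9
3+6
4+5
3+3+3
That's 4 in total.

4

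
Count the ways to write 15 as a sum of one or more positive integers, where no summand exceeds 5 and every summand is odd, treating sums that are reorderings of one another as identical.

The partitions of 15 that satisfy the conditions:
5 + 5 + 5
5 + 5 + 3 + 1 + 1
5 + 5 + 1 + 1 + 1 + 1 + 1
5 + 3 + 3 + 3 + 1
5 + 3 + 3 + 1 + 1 + 1 + 1
5 + 3 + 1 + 1 + 1 + 1 + 1 + 1 + 1
5 + 1 + 1 + 1 + 1 + 1 + 1 + 1 + 1 + 1 + 1
3 + 3 + 3 + 3 + 3
3 + 3 + 3 + 3 + 1 + 1 + 1
3 + 3 + 3 + 1 + 1 + 1 + 1 + 1 + 1
3 + 3 + 1 + 1 + 1 + 1 + 1 + 1 + 1 + 1 + 1
3 + 1 + 1 + 1 + 1 + 1 + 1 + 1 + 1 + 1 + 1 + 1 + 1
1 + 1 + 1 + 1 + 1 + 1 + 1 + 1 + 1 + 1 + 1 + 1 + 1 + 1 + 1

13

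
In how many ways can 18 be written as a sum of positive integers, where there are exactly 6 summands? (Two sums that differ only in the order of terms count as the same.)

A partial list (first 12 by largest part):
13+1+1+1+1+1
12+2+1+1+1+1
11+3+1+1+1+1
11+2+2+1+1+1
10+4+1+1+1+1
10+3+2+1+1+1
10+2+2+2+1+1
9+5+1+1+1+1
9+4+2+1+1+1
9+3+3+1+1+1
9+3+2+2+1+1
9+2+2+2+2+1
…and 46 more, for 58 total.

58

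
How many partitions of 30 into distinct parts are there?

Counting exhaustively, 296 partitions satisfy the conditions.

296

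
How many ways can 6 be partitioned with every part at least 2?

4

Enumerating:
6
4+2
3+3
2+2+2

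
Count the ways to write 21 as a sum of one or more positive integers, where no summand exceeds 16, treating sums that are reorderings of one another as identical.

780

A full systematic count gives 780.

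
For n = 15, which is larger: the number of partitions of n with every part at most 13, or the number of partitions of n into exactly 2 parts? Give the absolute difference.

Partitions of 15 with every part at most 13: 174.
Partitions of 15 into exactly 2 parts: 7.
|174 − 7| = 167.

167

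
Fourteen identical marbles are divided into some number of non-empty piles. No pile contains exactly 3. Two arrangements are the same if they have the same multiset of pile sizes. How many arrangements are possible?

Counting exhaustively, 79 partitions satisfy the conditions.

79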